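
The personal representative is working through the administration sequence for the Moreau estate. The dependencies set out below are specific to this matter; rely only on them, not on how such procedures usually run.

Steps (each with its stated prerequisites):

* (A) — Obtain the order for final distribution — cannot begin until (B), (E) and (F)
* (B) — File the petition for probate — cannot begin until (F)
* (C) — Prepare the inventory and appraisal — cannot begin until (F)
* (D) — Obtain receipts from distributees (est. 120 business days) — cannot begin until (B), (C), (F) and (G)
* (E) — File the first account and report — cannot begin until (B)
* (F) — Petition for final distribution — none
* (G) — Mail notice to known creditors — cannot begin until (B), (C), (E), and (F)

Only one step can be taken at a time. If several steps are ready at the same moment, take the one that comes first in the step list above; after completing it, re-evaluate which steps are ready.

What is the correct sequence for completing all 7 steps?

(F) → (B) → (C) → (E) → (A) → (G) → (D)

Only (F) has no prerequisites, so it is first.
Ready: (B) and (C). (B) is listed earlier → (B).
Now (C) and (E) have their prerequisites met. (C) is listed earlier, so (C) next.
(E) needed (B), now all done → (E).
Now (A) and (G) have their prerequisites met. (A) is listed earlier, so (A) next.
Next only (G) has its prerequisites met → (G).
Next only (D) has its prerequisites met → (D).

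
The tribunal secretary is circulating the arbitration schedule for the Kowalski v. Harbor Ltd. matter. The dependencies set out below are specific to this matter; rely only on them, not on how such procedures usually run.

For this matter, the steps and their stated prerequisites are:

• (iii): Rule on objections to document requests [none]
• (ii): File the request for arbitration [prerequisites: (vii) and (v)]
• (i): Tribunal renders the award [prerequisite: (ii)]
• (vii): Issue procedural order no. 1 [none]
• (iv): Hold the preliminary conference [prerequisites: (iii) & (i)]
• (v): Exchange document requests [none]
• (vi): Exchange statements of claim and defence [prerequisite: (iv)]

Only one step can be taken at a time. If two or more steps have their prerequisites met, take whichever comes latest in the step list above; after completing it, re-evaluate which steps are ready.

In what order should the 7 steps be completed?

(v) → (vii) → (ii) → (i) → (iii) → (iv) → (vi)

Nothing is required for (v), (vii) and (iii). (v) is listed later → (v) first.
Ready: (vii) and (iii). (vii) is listed later → (vii).
(ii) and (iii) are both available; (ii) is listed later → (ii).
(i) and (iii) are both available; (i) is listed later → (i).
(iii) is the only step now ready → (iii).
That leaves (iv) as the only ready step → (iv).
(vi) needed (iv), now all done → (vi).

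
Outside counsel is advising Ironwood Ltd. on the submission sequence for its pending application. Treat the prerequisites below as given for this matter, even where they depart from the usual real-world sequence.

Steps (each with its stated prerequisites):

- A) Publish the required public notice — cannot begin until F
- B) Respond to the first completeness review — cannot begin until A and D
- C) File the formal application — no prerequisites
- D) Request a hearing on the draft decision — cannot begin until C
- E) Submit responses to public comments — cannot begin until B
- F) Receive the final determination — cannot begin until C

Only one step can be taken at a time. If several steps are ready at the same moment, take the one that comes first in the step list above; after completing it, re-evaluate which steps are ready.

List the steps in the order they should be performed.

C has no prerequisites → C first.
Ready: D and F. D is listed earlier → D.
F needed C, now all done → F.
Next only A has its prerequisites met → A.
Next only B has its prerequisites met → B.
That leaves E as the only ready step → E.

C D F A B E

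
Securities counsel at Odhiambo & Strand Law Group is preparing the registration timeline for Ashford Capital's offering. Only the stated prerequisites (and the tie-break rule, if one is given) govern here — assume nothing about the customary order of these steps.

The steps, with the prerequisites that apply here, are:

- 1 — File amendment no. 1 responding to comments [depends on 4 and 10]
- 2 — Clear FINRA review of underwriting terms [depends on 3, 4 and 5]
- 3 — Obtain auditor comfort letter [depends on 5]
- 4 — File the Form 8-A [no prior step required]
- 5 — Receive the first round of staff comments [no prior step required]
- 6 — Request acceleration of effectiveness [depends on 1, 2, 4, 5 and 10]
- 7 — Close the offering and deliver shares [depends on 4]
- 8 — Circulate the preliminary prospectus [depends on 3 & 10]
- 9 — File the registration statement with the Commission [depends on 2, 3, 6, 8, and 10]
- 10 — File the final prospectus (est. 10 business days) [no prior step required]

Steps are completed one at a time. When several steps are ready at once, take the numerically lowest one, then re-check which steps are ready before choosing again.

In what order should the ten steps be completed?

4 → 5 → 3 → 2 → 7 → 10 → 1 → 6 → 8 → 9

4, 5 and 10 have no prerequisites; 4 has the earlier label, so 4 is first.
7 now also ready, so the ready set is {5, 7, 10}; 5 has the earlier label → 5.
3 now also ready, so the ready set is {3, 7, 10}; 3 has the earlier label → 3.
Now 2, 7 and 10 have their prerequisites met. 2 has the earlier label, so 2 next.
7 and 10 are both available; 7 has the earlier label → 7.
Next only 10 has its prerequisites met → 10.
Now 1 and 8 have their prerequisites met. 1 has the earlier label, so 1 next.
6 now also ready, so the ready set is {6, 8}; 6 has the earlier label → 6.
8 needed 3 and 10, now all done → 8.
9 needed 2, 3, 6, 8 and 10, now all done → 9.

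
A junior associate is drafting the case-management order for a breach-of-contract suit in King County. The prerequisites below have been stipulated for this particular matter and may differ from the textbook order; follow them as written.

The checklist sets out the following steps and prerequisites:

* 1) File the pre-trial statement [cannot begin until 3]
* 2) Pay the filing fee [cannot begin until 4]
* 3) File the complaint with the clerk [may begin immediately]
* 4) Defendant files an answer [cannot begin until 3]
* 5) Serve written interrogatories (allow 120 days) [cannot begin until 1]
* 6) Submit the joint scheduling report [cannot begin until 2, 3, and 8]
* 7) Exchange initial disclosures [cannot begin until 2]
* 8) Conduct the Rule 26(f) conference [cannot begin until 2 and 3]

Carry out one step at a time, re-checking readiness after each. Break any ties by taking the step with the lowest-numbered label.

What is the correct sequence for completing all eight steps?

3, 1, 4, 2, 5, 7, 8, 6

3 is the only step with nothing outstanding, so it goes first.
Ready: 1 and 4. 1 has the earlier label → 1.
5 now also ready, so the ready set is {4, 5}; 4 has the earlier label → 4.
2 now also ready, so the ready set is {2, 5}; 2 has the earlier label → 2.
5, 7 and 8 are all available; 5 has the earlier label → 5.
7 and 8 are both available; 7 has the earlier label → 7.
8 is the only step now ready → 8.
6 needed 2, 3 and 8, now all done → 6.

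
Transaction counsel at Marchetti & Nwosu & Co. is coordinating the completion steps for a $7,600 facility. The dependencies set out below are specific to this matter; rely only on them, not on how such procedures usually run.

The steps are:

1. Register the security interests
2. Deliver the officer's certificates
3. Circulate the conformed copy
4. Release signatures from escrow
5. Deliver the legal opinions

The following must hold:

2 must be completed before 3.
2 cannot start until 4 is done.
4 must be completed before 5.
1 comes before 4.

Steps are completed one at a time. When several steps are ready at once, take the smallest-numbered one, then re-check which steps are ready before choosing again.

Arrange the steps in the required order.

1 is the only step with nothing outstanding, so it goes first.
That leaves 4 as the only ready step → 4.
Now 2 and 5 have their prerequisites met. 2 has the earlier label, so 2 next.
Ready: 3 and 5. 3 has the earlier label → 3.
Next only 5 has its prerequisites met → 5.

1, 4, 2, 3, 5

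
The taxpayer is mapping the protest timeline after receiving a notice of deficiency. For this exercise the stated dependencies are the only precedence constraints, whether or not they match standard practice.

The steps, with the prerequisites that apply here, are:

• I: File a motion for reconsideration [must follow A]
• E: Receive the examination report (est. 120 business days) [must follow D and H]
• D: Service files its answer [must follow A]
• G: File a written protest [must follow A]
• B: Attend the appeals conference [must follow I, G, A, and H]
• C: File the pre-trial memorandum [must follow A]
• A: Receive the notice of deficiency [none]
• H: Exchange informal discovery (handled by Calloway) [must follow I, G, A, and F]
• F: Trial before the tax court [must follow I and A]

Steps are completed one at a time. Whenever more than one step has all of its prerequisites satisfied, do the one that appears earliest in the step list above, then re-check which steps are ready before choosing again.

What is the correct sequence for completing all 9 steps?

Only A has no prerequisites, so it is first.
Ready: I, D, G and C. I is listed earlier → I.
F now also ready, so the ready set is {D, G, C, F}; D is listed earlier → D.
Ready: G, C and F. G is listed earlier → G.
Now C and F have their prerequisites met. C is listed earlier, so C next.
F is the only step now ready → F.
H is the only step now ready → H.
E and B are both available; E is listed earlier → E.
B needed I, G, A and H, now all done → B.

A, I, D, G, C, F, H, E, B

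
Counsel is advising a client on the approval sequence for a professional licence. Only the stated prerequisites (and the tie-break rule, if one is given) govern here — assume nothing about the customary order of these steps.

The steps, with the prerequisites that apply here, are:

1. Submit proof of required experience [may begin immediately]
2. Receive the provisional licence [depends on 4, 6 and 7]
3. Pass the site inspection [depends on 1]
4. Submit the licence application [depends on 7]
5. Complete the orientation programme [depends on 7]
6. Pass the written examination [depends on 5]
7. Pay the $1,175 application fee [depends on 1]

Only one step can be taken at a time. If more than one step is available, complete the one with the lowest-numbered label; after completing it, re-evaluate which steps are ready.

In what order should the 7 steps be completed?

1 3 7 4 5 6 2

Only 1 has no prerequisites, so it is first.
Ready: 3 and 7. 3 has the earlier label → 3.
That leaves 7 as the only ready step → 7.
Now 4 and 5 have their prerequisites met. 4 has the earlier label, so 4 next.
5 needed 7, now all done → 5.
6 needed 5, now all done → 6.
2 is the only step now ready → 2.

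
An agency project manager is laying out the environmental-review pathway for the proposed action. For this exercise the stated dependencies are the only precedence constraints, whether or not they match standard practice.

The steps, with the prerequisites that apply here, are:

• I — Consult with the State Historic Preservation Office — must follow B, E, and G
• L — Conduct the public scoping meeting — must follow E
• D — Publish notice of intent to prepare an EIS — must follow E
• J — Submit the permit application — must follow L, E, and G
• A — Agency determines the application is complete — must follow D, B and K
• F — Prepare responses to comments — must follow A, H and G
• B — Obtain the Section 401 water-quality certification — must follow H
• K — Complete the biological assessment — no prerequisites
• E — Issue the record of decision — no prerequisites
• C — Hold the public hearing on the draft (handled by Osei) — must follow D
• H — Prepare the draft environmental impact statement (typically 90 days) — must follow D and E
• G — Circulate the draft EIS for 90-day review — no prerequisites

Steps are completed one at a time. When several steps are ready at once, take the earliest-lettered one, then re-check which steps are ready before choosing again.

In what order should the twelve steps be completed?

E, D, C, G, H, B, I, K, A, F, L, J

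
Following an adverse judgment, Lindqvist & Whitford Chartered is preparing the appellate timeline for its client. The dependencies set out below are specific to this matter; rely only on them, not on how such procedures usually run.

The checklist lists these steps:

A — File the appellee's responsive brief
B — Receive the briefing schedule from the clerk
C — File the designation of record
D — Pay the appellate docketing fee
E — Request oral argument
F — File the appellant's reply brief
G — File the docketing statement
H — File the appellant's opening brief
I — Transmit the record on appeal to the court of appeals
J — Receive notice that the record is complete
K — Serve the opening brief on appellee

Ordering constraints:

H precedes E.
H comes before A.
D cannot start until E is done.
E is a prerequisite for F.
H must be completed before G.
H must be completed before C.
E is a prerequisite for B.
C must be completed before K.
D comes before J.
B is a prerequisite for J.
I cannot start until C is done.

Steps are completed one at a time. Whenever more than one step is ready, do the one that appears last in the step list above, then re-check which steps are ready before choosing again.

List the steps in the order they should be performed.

H, G, E, F, D, C, K, I, B, J, A

H is the only step with nothing outstanding, so it goes first.
G, E, C and A are all available; G is listed later → G.
Ready: E, C and A. E is listed later → E.
Now F, D, C, B and A have their prerequisites met. F is listed later, so F next.
D, C, B and A are all available; D is listed later → D.
C, B and A are all available; C is listed later → C.
K, I, B and A are all available; K is listed later → K.
Now I, B and A have their prerequisites met. I is listed later, so I next.
Ready: B and A. B is listed later → B.
J now also ready, so the ready set is {J, A}; J is listed later → J.
A needed H, now all done → A.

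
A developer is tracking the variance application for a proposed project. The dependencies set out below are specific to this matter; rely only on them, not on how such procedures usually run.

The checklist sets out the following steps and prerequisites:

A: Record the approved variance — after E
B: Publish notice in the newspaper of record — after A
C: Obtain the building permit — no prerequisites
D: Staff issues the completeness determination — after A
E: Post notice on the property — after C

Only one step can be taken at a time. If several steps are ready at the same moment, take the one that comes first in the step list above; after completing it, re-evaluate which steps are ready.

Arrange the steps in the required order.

C has no prerequisites → C first.
That leaves E as the only ready step → E.
That leaves A as the only ready step → A.
Ready: B and D. B is listed earlier → B.
D needed A, now all done → D.

C → E → A → B → D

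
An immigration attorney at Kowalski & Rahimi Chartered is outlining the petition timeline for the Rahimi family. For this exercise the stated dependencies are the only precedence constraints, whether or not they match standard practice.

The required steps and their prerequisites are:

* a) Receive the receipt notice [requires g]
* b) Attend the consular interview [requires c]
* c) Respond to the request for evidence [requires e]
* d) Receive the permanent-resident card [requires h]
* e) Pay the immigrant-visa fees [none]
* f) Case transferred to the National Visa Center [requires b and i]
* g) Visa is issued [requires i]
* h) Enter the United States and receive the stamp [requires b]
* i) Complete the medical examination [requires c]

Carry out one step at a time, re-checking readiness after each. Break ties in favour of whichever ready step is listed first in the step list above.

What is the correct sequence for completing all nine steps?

e, c, b, h, d, i, f, g, a

Only e has no prerequisites, so it is first.
c is the only step now ready → c.
Now b and i have their prerequisites met. b is listed earlier, so b next.
Now h and i have their prerequisites met. h is listed earlier, so h next.
d now also ready, so the ready set is {d, i}; d is listed earlier → d.
Next only i has its prerequisites met → i.
Ready: f and g. f is listed earlier → f.
g is the only step now ready → g.
That leaves a as the only ready step → a.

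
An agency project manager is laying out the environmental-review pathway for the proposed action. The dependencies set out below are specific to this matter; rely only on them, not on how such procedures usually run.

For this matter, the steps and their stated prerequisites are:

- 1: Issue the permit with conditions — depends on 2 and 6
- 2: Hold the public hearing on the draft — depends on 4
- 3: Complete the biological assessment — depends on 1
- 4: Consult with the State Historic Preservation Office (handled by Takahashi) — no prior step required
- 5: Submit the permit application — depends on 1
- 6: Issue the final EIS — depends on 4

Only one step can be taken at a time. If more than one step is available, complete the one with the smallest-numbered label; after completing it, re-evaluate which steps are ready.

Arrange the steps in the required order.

4 2 6 1 3 5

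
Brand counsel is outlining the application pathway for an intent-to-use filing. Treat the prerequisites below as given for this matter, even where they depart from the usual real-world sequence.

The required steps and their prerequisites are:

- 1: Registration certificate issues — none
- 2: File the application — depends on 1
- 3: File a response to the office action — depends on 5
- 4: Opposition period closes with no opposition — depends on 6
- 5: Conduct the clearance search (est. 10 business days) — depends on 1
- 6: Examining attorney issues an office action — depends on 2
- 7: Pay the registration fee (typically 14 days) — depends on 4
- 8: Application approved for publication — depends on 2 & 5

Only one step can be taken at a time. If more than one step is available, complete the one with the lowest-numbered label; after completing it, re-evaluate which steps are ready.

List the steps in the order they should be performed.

1 2 5 3 6 4 7 8

1 is the only step with nothing outstanding, so it goes first.
Ready: 2 and 5. 2 has the earlier label → 2.
6 now also ready, so the ready set is {5, 6}; 5 has the earlier label → 5.
3 and 8 now also ready, so the ready set is {3, 6, 8}; 3 has the earlier label → 3.
Now 6 and 8 have their prerequisites met. 6 has the earlier label, so 6 next.
4 now also ready, so the ready set is {4, 8}; 4 has the earlier label → 4.
7 now also ready, so the ready set is {7, 8}; 7 has the earlier label → 7.
Next only 8 has its prerequisites met → 8.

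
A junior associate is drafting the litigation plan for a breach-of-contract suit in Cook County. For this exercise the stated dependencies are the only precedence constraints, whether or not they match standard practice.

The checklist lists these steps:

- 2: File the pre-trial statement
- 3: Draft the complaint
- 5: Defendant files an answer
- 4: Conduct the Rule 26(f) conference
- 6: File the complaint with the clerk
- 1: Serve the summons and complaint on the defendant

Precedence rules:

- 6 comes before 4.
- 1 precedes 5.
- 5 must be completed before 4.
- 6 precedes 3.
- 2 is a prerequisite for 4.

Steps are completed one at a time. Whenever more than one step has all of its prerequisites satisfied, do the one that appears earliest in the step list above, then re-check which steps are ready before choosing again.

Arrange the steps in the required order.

2 → 6 → 3 → 1 → 5 → 4

2, 6 and 1 have no prerequisites; 2 is listed earlier, so 2 is first.
Now 6 and 1 have their prerequisites met. 6 is listed earlier, so 6 next.
Ready: 3 and 1. 3 is listed earlier → 3.
Next only 1 has its prerequisites met → 1.
5 needed 1, now all done → 5.
4 needed 2, 5 and 6, now all done → 4.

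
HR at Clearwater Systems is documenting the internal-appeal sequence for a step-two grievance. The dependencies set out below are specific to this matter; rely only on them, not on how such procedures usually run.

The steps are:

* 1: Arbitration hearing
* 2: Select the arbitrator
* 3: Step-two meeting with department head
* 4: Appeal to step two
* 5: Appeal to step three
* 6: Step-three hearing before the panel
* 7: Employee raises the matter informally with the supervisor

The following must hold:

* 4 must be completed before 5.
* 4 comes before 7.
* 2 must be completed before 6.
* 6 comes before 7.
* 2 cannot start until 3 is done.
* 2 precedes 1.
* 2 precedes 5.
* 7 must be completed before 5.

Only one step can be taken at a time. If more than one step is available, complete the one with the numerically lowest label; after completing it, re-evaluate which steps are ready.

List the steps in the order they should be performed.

3, 2, 1, 4, 6, 7, 5

3 and 4 have no prerequisites; 3 has the earlier label, so 3 is first.
2 now also ready, so the ready set is {2, 4}; 2 has the earlier label → 2.
Ready: 1, 4 and 6. 1 has the earlier label → 1.
Now 4 and 6 have their prerequisites met. 4 has the earlier label, so 4 next.
6 needed 2, now all done → 6.
Next only 7 has its prerequisites met → 7.
That leaves 5 as the only ready step → 5.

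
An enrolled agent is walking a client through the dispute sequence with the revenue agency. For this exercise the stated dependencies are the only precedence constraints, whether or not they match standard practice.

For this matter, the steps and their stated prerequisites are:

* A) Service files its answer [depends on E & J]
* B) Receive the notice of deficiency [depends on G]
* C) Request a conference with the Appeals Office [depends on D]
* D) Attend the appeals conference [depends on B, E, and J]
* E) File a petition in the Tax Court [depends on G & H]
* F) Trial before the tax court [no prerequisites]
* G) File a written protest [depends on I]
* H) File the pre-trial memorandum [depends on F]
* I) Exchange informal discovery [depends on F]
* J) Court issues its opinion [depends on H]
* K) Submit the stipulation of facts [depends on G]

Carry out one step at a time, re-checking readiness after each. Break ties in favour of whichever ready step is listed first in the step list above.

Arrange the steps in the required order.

F → H → I → G → B → E → J → A → D → C → K

F is the only step with nothing outstanding, so it goes first.
Ready: H and I. H is listed earlier → H.
Now I and J have their prerequisites met. I is listed earlier, so I next.
G now also ready, so the ready set is {G, J}; G is listed earlier → G.
B, E, J and K are all available; B is listed earlier → B.
Ready: E, J and K. E is listed earlier → E.
Ready: J and K. J is listed earlier → J.
A, D and K are all available; A is listed earlier → A.
Now D and K have their prerequisites met. D is listed earlier, so D next.
C and K are both available; C is listed earlier → C.
K needed G, now all done → K.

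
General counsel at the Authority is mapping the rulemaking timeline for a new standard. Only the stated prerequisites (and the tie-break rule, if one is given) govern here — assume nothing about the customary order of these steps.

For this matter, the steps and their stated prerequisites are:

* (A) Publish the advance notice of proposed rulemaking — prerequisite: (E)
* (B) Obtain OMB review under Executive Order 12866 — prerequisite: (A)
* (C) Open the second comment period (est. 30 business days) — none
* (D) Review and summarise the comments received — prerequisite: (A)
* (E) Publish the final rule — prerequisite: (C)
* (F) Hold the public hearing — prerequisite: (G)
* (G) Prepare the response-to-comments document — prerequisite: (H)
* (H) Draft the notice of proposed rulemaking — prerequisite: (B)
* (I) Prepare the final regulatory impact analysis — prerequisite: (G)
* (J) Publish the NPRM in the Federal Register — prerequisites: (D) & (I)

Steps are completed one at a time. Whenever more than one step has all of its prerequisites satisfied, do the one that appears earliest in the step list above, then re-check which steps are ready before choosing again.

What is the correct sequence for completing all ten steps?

(C), (E), (A), (B), (D), (H), (G), (F), (I), (J)

(C) is the only step with nothing outstanding, so it goes first.
(E) needed (C), now all done → (E).
(A) needed (E), now all done → (A).
(B) and (D) are both available; (B) is listed earlier → (B).
(D) and (H) are both available; (D) is listed earlier → (D).
(H) is the only step now ready → (H).
(G) needed (H), now all done → (G).
Ready: (F) and (I). (F) is listed earlier → (F).
That leaves (I) as the only ready step → (I).
(J) needed (D) and (I), now all done → (J).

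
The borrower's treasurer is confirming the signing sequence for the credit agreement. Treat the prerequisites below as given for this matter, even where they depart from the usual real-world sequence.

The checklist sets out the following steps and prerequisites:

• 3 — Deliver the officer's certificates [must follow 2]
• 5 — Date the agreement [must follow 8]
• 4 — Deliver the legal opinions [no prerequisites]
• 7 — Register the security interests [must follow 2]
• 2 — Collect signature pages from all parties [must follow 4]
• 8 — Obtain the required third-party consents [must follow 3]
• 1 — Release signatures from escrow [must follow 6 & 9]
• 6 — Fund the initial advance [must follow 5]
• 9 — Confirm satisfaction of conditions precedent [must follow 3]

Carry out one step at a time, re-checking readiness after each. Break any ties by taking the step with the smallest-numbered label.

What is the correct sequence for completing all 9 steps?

4 has no prerequisites → 4 first.
2 needed 4, now all done → 2.
3 and 7 are both available; 3 has the earlier label → 3.
8 and 9 now also ready, so the ready set is {7, 8, 9}; 7 has the earlier label → 7.
Ready: 8 and 9. 8 has the earlier label → 8.
5 and 9 are both available; 5 has the earlier label → 5.
6 now also ready, so the ready set is {6, 9}; 6 has the earlier label → 6.
9 needed 3, now all done → 9.
1 needed 6 and 9, now all done → 1.

4 2 3 7 8 5 6 9 1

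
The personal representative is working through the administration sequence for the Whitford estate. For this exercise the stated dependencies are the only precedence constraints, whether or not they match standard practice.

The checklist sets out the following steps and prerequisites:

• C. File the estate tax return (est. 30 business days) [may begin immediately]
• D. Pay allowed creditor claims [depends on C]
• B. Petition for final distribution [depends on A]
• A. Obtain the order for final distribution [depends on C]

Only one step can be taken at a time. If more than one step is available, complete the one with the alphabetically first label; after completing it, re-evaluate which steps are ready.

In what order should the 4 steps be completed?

C is the only step with nothing outstanding, so it goes first.
Ready: A and D. A has the earlier label → A.
B and D are both available; B has the earlier label → B.
D is the only step now ready → D.

C, A, B, D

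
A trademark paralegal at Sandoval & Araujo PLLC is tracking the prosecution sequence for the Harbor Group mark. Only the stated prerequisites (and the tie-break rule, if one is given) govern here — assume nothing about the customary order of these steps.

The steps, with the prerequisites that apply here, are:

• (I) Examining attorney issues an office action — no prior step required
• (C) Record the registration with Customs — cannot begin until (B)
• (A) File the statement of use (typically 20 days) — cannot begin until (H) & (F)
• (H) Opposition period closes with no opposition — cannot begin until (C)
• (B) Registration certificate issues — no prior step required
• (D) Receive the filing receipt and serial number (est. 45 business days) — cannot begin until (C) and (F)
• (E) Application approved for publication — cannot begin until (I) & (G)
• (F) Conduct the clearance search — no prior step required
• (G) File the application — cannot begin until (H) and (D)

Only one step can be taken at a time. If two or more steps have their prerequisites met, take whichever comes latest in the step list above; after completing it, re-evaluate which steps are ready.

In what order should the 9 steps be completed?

(F), (B) and (I) have no prerequisites; (F) is listed later, so (F) is first.
(B) and (I) are both available; (B) is listed later → (B).
(C) and (I) are both available; (C) is listed later → (C).
Now (D), (H) and (I) have their prerequisites met. (D) is listed later, so (D) next.
Ready: (H) and (I). (H) is listed later → (H).
(G) and (A) now also ready, so the ready set is {(G), (A), (I)}; (G) is listed later → (G).
Ready: (A) and (I). (A) is listed later → (A).
Next only (I) has its prerequisites met → (I).
(E) needed (G) and (I), now all done → (E).

(F) → (B) → (C) → (D) → (H) → (G) → (A) → (I) → (E)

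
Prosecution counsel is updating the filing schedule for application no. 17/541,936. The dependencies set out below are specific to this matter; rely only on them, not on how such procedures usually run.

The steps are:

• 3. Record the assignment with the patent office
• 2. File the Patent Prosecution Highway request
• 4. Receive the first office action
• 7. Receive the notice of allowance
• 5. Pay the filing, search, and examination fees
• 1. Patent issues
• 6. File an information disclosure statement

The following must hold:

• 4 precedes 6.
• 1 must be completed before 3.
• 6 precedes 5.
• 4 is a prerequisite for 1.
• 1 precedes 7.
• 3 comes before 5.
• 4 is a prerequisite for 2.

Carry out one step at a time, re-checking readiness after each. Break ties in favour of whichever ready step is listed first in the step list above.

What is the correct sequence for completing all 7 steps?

Only 4 has no prerequisites, so it is first.
2, 1 and 6 are all available; 2 is listed earlier → 2.
Ready: 1 and 6. 1 is listed earlier → 1.
3 and 7 now also ready, so the ready set is {3, 7, 6}; 3 is listed earlier → 3.
Now 7 and 6 have their prerequisites met. 7 is listed earlier, so 7 next.
That leaves 6 as the only ready step → 6.
That leaves 5 as the only ready step → 5.

4, 2, 1, 3, 7, 6, 5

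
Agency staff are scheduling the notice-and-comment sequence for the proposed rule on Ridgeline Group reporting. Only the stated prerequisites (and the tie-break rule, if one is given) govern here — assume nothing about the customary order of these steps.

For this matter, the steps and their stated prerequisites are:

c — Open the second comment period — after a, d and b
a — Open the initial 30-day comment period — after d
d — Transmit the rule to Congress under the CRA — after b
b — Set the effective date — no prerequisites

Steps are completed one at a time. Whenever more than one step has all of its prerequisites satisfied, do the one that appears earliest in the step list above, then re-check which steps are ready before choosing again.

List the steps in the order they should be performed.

Only b has no prerequisites, so it is first.
d is the only step now ready → d.
That leaves a as the only ready step → a.
Next only c has its prerequisites met → c.

b d a c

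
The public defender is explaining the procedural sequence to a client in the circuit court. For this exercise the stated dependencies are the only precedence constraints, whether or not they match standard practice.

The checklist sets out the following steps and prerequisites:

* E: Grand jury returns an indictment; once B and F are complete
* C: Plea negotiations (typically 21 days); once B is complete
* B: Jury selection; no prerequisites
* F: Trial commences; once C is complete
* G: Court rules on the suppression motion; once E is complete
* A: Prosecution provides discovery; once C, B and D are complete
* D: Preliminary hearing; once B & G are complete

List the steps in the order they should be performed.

B has no prerequisites → B first.
C needed B, now all done → C.
Next only F has its prerequisites met → F.
E needed B and F, now all done → E.
That leaves G as the only ready step → G.
D needed B and G, now all done → D.
Next only A has its prerequisites met → A.

B, C, F, E, G, D, A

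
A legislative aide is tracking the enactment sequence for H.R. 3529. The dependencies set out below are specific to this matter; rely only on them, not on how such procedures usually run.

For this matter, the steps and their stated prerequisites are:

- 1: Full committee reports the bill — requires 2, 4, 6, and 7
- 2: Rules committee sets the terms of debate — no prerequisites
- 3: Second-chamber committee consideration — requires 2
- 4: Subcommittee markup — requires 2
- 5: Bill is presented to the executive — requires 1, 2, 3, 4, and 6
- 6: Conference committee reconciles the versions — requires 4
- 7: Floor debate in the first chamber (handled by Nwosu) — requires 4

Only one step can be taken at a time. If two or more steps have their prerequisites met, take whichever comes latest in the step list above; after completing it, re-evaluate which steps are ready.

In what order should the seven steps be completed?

2 4 7 6 3 1 5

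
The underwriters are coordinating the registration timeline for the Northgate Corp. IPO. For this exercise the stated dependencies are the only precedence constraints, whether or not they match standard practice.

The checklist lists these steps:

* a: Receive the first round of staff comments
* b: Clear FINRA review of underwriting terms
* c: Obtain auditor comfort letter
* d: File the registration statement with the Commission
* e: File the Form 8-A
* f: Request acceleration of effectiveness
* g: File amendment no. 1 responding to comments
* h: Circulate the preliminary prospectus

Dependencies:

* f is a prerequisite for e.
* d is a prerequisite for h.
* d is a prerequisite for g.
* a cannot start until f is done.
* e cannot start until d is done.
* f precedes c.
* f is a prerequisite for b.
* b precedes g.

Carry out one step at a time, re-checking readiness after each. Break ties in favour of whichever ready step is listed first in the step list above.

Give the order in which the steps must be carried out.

d f a b c e g h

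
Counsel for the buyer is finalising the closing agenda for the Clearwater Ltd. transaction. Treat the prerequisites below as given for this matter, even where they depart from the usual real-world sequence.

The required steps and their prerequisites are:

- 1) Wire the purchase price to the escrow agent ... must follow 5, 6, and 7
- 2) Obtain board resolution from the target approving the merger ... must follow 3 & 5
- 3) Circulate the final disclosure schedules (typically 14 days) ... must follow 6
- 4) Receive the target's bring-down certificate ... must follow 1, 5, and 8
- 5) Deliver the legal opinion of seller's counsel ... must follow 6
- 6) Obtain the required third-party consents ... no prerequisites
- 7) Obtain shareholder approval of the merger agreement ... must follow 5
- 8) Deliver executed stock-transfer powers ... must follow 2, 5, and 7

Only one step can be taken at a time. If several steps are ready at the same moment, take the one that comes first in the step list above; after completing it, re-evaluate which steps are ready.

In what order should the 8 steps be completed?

6 is the only step with nothing outstanding, so it goes first.
3 and 5 are both available; 3 is listed earlier → 3.
5 needed 6, now all done → 5.
Now 2 and 7 have their prerequisites met. 2 is listed earlier, so 2 next.
7 needed 5, now all done → 7.
Now 1 and 8 have their prerequisites met. 1 is listed earlier, so 1 next.
Next only 8 has its prerequisites met → 8.
That leaves 4 as the only ready step → 4.

6 3 5 2 7 1 8 4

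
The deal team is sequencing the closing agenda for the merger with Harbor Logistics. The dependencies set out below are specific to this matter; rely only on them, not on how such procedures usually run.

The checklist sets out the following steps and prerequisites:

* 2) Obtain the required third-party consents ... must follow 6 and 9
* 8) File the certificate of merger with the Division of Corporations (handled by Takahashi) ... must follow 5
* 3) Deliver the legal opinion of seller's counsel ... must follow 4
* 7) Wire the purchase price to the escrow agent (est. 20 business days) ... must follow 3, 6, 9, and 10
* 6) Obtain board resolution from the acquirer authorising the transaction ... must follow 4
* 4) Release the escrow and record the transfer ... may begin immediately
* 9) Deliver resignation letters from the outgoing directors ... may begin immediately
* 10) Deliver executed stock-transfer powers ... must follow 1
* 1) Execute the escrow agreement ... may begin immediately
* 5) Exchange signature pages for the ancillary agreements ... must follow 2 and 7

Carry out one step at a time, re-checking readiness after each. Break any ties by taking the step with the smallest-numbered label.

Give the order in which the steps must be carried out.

1 → 4 → 3 → 6 → 9 → 2 → 10 → 7 → 5 → 8

1, 4 and 9 have no prerequisites; 1 has the earlier label, so 1 is first.
Now 4, 9 and 10 have their prerequisites met. 4 has the earlier label, so 4 next.
Ready: 3, 6, 9 and 10. 3 has the earlier label → 3.
6, 9 and 10 are all available; 6 has the earlier label → 6.
Now 9 and 10 have their prerequisites met. 9 has the earlier label, so 9 next.
Now 2 and 10 have their prerequisites met. 2 has the earlier label, so 2 next.
Next only 10 has its prerequisites met → 10.
7 needed 3, 6, 9 and 10, now all done → 7.
5 needed 2 and 7, now all done → 5.
8 is the only step now ready → 8.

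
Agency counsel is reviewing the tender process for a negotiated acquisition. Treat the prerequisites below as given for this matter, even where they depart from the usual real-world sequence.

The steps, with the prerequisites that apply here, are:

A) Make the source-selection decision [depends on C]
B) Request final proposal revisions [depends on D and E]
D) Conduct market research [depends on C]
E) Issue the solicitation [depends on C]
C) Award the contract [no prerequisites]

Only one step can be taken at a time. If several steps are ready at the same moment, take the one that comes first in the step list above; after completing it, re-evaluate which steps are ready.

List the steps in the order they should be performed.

Only C has no prerequisites, so it is first.
Now A, D and E have their prerequisites met. A is listed earlier, so A next.
D and E are both available; D is listed earlier → D.
E is the only step now ready → E.
B needed D and E, now all done → B.

C, A, D, E, B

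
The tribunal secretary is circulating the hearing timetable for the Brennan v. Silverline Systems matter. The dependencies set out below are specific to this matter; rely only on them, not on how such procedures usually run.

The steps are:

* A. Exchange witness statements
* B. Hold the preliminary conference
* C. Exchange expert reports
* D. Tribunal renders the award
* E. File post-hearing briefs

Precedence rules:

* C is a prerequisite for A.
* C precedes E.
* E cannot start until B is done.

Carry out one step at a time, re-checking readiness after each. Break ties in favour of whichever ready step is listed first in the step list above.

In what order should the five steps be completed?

B → C → A → D → E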